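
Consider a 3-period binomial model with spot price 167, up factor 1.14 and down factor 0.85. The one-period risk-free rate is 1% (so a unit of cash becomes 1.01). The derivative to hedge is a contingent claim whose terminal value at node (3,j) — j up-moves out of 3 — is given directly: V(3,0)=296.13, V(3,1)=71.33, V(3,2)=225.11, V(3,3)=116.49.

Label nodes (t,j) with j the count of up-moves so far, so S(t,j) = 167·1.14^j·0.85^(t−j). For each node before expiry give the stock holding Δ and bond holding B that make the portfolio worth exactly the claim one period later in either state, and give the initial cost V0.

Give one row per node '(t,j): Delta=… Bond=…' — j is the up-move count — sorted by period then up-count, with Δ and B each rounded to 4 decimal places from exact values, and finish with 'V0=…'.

The replicating-portfolio and risk-neutral prices coincide; use p* = (1.01−0.85)/(1.14−0.85) = 0.5517 for the latter.
At expiry t=3: V(3,0)=296.1300, V(3,1)=71.3300, V(3,2)=225.1100, V(3,3)=116.4900
  t=2,j=0: stock 120.6575 → up 137.5495 (V=71.3300), down 102.5589 (V=296.1300). Price 170.3984; hedge Δ=-6.4246, bond B=945.5708.
  t=2,j=1: stock 161.8230 → up 184.4782 (V=225.1100), down 137.5495 (V=71.3300). Price 154.6279; hedge Δ=3.2769, bond B=-375.6480.
  t=2,j=2: stock 217.0332 → up 247.4178 (V=116.4900), down 184.4782 (V=225.1100). Price 163.5463; hedge Δ=-1.7258, bond B=538.0980.
  t=1,j=0: stock 141.9500 → up 161.8230 (V=154.6279), down 120.6575 (V=170.3984). Price 160.0965; hedge Δ=-0.3831, bond B=214.4777.
  t=1,j=1: stock 190.3800 → up 217.0332 (V=163.5463), down 161.8230 (V=154.6279). Price 157.9687; hedge Δ=0.1615, bond B=127.2156.
  t=0,j=0: stock 167.0000 → up 190.3800 (V=157.9687), down 141.9500 (V=160.0965). Price 157.3490; hedge Δ=-0.0439, bond B=164.6862.
Each (Δ,B) replicates both successor values, so the strategy is self-financing and V0 is arbitrage-free.

(0,0): Delta=-0.0439 Bond=164.6862
(1,0): Delta=-0.3831 Bond=214.4777
(1,1): Delta=0.1615 Bond=127.2156
(2,0): Delta=-6.4246 Bond=945.5708
(2,1): Delta=3.2769 Bond=-375.6480
(2,2): Delta=-1.7258 Bond=538.0980
V0=157.3490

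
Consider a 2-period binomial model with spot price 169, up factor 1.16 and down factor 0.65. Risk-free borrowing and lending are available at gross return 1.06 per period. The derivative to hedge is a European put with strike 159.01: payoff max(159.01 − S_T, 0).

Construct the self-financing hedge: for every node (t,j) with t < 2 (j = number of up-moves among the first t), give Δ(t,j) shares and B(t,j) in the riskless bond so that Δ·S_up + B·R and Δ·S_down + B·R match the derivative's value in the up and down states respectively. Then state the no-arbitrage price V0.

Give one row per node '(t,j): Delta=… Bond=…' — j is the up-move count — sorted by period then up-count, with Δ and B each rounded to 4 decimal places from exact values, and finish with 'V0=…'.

No-arbitrage ⇒ martingale measure with p* = (R−d)/(u−d) = 0.8039.
Payoff layer (t=2): V(2,0)=87.6075, V(2,1)=31.5840, V(2,2)=0.0000
  t=1,j=0: stock 109.8500 → up 127.4260 (V=31.5840), down 71.4025 (V=87.6075). Price 40.1594; hedge Δ=-1.0000, bond B=150.0094.
  t=1,j=1: stock 196.0400 → up 227.4064 (V=0.0000), down 127.4260 (V=31.5840). Price 5.8424; hedge Δ=-0.3159, bond B=67.7718.
  t=0,j=0: stock 169.0000 → up 196.0400 (V=5.8424), down 109.8500 (V=40.1594). Price 11.8596; hedge Δ=-0.3982, bond B=79.1480.
Self-financing check: at every node Δ·S+B equals the discounted successor values.

(0,0): Delta=-0.3982 Bond=79.1480
(1,0): Delta=-1.0000 Bond=150.0094
(1,1): Delta=-0.3159 Bond=67.7718
V0=11.8596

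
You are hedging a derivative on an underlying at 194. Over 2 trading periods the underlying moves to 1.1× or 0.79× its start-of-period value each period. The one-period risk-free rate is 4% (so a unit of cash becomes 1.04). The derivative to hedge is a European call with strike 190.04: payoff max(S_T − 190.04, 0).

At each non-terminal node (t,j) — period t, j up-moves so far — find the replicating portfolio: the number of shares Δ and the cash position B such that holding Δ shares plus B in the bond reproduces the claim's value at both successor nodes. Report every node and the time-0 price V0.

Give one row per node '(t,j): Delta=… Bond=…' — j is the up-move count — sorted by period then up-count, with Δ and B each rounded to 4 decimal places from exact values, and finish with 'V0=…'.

No-arbitrage ⇒ martingale measure with p* = (R−d)/(u−d) = 0.8065.
At expiry t=2: V(2,0)=0.0000, V(2,1)=0.0000, V(2,2)=44.7000
Node (1,0) S=153.2600: V=(p*·0.0000+(1−p*)·0.0000)/1.04=0.0000; Δ=(0.0000−0.0000)/(168.5860−121.0754)=0.0000; B=V−Δ·S=0.0000
Node (1,1) S=213.4000: V=(p*·44.7000+(1−p*)·0.0000)/1.04=34.6619; Δ=(44.7000−0.0000)/(234.7400−168.5860)=0.6757; B=V−Δ·S=-109.5316
Node (0,0) S=194.0000: V=(p*·34.6619+(1−p*)·0.0000)/1.04=26.8780; Δ=(34.6619−0.0000)/(213.4000−153.2600)=0.5764; B=V−Δ·S=-84.9346
Each (Δ,B) replicates both successor values, so the strategy is self-financing and V0 is arbitrage-free.

(0,0): Delta=0.5764 Bond=-84.9346
(1,0): Delta=0.0000 Bond=0.0000
(1,1): Delta=0.6757 Bond=-109.5316
V0=26.8780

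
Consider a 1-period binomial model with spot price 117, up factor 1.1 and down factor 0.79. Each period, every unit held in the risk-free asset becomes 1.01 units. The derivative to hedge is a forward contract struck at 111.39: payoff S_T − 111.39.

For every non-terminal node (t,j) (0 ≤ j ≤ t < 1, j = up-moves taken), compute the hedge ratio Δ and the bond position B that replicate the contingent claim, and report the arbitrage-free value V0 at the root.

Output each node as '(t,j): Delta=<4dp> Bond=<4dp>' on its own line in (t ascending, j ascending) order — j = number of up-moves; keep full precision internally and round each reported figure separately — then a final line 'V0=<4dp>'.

(0,0): Delta=1.0000 Bond=-110.2871
V0=6.7129

The replicating-portfolio and risk-neutral prices coincide; use p* = (1.01−0.79)/(1.1−0.79) = 0.7097 for the latter.
Terminal values V(1,·): V(1,0)=-18.9600, V(1,1)=17.3100
  t=0,j=0: stock 117.0000 → up 128.7000 (V=17.3100), down 92.4300 (V=-18.9600). Price 6.7129; hedge Δ=1.0000, bond B=-110.2871.
Check: Δ(0,0)·S0 + B(0,0) = 6.7129 = V0.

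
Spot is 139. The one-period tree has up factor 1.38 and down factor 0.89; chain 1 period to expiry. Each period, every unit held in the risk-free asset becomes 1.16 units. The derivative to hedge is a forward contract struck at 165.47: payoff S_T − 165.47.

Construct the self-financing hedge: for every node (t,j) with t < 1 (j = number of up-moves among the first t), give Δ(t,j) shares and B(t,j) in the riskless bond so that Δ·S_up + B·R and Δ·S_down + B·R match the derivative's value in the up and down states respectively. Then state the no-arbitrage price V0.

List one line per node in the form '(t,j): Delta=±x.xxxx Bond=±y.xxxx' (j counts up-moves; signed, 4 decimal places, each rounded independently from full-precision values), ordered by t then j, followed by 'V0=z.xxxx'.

The replicating-portfolio and risk-neutral prices coincide; use p* = (1.16−0.89)/(1.38−0.89) = 0.5510 for the latter.
Terminal values V(1,·): V(1,0)=-41.7600, V(1,1)=26.3500
(0,0): S=139.0000. Δ = (V_up−V_dn)/(S_up−S_dn) = (26.3500−-41.7600)/(191.8200−123.7100) = 1.0000. V = [p*·26.3500 + (1−p*)·-41.7600]/1.16 = -3.6466. B = V − Δ·S = -142.6466.
Check: Δ(0,0)·S0 + B(0,0) = -3.6466 = V0.

(0,0): Delta=1.0000 Bond=-142.6466
V0=-3.6466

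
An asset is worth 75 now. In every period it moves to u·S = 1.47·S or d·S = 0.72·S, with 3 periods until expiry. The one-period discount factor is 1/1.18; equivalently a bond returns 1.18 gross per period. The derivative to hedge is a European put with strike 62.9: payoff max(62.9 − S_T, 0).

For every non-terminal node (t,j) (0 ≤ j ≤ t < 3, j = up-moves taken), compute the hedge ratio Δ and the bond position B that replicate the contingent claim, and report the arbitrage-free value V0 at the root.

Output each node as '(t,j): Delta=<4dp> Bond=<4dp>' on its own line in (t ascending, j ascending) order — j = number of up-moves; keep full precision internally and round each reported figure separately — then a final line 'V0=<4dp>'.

(0,0): Delta=-0.0905 Bond=8.9751
(1,0): Delta=-0.3097 Bond=22.4284
(1,1): Delta=-0.0228 Bond=3.1277
(2,0): Delta=-1.0000 Bond=53.3051
(2,1): Delta=-0.0965 Bond=9.5449
(2,2): Delta=0.0000 Bond=0.0000
V0=2.1903

No-arbitrage ⇒ martingale measure with p* = (R−d)/(u−d) = 0.6133.
Payoff layer (t=3): V(3,0)=34.9064, V(3,1)=5.7464, V(3,2)=0.0000, V(3,3)=0.0000
(2,0): S=38.8800. Δ = (V_up−V_dn)/(S_up−S_dn) = (5.7464−34.9064)/(57.1536−27.9936) = -1.0000. V = [p*·5.7464 + (1−p*)·34.9064]/1.18 = 14.4251. B = V − Δ·S = 53.3051.
(2,1): S=79.3800. Δ = (V_up−V_dn)/(S_up−S_dn) = (0.0000−5.7464)/(116.6886−57.1536) = -0.0965. V = [p*·0.0000 + (1−p*)·5.7464]/1.18 = 1.8830. B = V − Δ·S = 9.5449.
(2,2): S=162.0675. Δ = (V_up−V_dn)/(S_up−S_dn) = (0.0000−0.0000)/(238.2392−116.6886) = 0.0000. V = [p*·0.0000 + (1−p*)·0.0000]/1.18 = 0.0000. B = V − Δ·S = 0.0000.
(1,0): S=54.0000. Δ = (V_up−V_dn)/(S_up−S_dn) = (1.8830−14.4251)/(79.3800−38.8800) = -0.3097. V = [p*·1.8830 + (1−p*)·14.4251]/1.18 = 5.7056. B = V − Δ·S = 22.4284.
(1,1): S=110.2500. Δ = (V_up−V_dn)/(S_up−S_dn) = (0.0000−1.8830)/(162.0675−79.3800) = -0.0228. V = [p*·0.0000 + (1−p*)·1.8830]/1.18 = 0.6170. B = V − Δ·S = 3.1277.
(0,0): S=75.0000. Δ = (V_up−V_dn)/(S_up−S_dn) = (0.6170−5.7056)/(110.2500−54.0000) = -0.0905. V = [p*·0.6170 + (1−p*)·5.7056]/1.18 = 2.1903. B = V − Δ·S = 8.9751.
Root portfolio cost Δ·75+B reproduces V0=2.1903.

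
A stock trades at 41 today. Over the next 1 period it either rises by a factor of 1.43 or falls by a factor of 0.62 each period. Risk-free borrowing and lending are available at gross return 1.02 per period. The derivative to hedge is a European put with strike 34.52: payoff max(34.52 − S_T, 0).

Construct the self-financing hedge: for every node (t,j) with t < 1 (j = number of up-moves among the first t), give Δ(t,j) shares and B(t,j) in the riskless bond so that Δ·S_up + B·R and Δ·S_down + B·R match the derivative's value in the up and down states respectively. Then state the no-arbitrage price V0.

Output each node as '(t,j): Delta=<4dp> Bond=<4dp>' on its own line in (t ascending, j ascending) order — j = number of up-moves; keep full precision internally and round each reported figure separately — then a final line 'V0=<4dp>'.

Risk-neutral probability p* = (R−d)/(u−d) = (1.02−0.62)/(1.43−0.62) = 0.4938.
Terminal payoffs: V(1,0)=9.1000, V(1,1)=0.0000
Node (0,0) S=41.0000: V=(p*·0.0000+(1−p*)·9.1000)/1.02=4.5159; Δ=(0.0000−9.1000)/(58.6300−25.4200)=-0.2740; B=V−Δ·S=15.7504
Check: Δ(0,0)·S0 + B(0,0) = 4.5159 = V0.

(0,0): Delta=-0.2740 Bond=15.7504
V0=4.5159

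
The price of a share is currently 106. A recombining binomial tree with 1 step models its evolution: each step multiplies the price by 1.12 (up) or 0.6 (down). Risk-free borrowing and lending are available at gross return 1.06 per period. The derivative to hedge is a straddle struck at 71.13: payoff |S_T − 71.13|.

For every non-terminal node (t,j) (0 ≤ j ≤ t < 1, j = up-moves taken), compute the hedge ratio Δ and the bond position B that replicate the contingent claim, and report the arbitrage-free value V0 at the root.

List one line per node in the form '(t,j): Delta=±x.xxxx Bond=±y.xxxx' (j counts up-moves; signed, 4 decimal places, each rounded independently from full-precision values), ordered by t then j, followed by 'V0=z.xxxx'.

(0,0): Delta=0.7268 Bond=-36.5029
V0=40.5356

The replicating-portfolio and risk-neutral prices coincide; use p* = (1.06−0.6)/(1.12−0.6) = 0.8846 for the latter.
Terminal payoffs: V(1,0)=7.5300, V(1,1)=47.5900
  t=0,j=0: stock 106.0000 → up 118.7200 (V=47.5900), down 63.6000 (V=7.5300). Price 40.5356; hedge Δ=0.7268, bond B=-36.5029.
Root portfolio cost Δ·106+B reproduces V0=40.5356.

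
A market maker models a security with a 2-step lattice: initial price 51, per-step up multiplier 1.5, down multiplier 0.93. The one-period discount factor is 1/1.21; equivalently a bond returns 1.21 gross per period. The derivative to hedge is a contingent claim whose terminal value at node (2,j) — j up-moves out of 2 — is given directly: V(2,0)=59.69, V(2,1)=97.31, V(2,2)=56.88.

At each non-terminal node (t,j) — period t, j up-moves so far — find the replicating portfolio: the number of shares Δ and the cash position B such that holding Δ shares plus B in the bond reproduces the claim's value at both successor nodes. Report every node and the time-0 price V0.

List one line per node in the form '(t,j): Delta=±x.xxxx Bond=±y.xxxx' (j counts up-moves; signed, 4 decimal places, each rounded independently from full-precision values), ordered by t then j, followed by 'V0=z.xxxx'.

(0,0): Delta=-0.0205 Bond=54.1939
(1,0): Delta=1.3915 Bond=-1.3967
(1,1): Delta=-0.9272 Bond=134.9378
V0=53.1495

Since d<R<u, set p* = (R−d)/(u−d) = 0.4912; price each node as the discounted p*-expectation of its children.
Terminal payoffs: V(2,0)=59.6900, V(2,1)=97.3100, V(2,2)=56.8800
Node (1,0) S=47.4300: V=(p*·97.3100+(1−p*)·59.6900)/1.21=64.6033; Δ=(97.3100−59.6900)/(71.1450−44.1099)=1.3915; B=V−Δ·S=-1.3967
Node (1,1) S=76.5000: V=(p*·56.8800+(1−p*)·97.3100)/1.21=64.0080; Δ=(56.8800−97.3100)/(114.7500−71.1450)=-0.9272; B=V−Δ·S=134.9378
Node (0,0) S=51.0000: V=(p*·64.0080+(1−p*)·64.6033)/1.21=53.1495; Δ=(64.0080−64.6033)/(76.5000−47.4300)=-0.0205; B=V−Δ·S=54.1939
Each (Δ,B) replicates both successor values, so the strategy is self-financing and V0 is arbitrage-free.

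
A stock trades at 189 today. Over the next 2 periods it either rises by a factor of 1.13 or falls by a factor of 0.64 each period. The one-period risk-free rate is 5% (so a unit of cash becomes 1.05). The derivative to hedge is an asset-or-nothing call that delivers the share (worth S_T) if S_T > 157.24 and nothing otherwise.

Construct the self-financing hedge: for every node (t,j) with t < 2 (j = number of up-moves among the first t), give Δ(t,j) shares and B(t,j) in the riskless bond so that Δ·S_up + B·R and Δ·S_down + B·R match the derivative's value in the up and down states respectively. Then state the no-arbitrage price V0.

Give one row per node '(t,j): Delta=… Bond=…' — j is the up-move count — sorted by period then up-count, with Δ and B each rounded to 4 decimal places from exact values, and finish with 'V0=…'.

(0,0): Delta=2.0766 Bond=-239.2279
(1,0): Delta=0.0000 Bond=0.0000
(1,1): Delta=2.3061 Bond=-300.2018
V0=153.2554

Risk-neutral probability p* = (R−d)/(u−d) = (1.05−0.64)/(1.13−0.64) = 0.8367.
Terminal payoffs: V(2,0)=0.0000, V(2,1)=0.0000, V(2,2)=241.3341
(1,0): S=120.9600. Δ = (V_up−V_dn)/(S_up−S_dn) = (0.0000−0.0000)/(136.6848−77.4144) = 0.0000. V = [p*·0.0000 + (1−p*)·0.0000]/1.05 = 0.0000. B = V − Δ·S = 0.0000.
(1,1): S=213.5700. Δ = (V_up−V_dn)/(S_up−S_dn) = (241.3341−0.0000)/(241.3341−136.6848) = 2.3061. V = [p*·241.3341 + (1−p*)·0.0000]/1.05 = 192.3168. B = V − Δ·S = -300.2018.
(0,0): S=189.0000. Δ = (V_up−V_dn)/(S_up−S_dn) = (192.3168−0.0000)/(213.5700−120.9600) = 2.0766. V = [p*·192.3168 + (1−p*)·0.0000]/1.05 = 153.2554. B = V − Δ·S = -239.2279.
The time-0 hedge costs 153.2554, which is the no-arbitrage price.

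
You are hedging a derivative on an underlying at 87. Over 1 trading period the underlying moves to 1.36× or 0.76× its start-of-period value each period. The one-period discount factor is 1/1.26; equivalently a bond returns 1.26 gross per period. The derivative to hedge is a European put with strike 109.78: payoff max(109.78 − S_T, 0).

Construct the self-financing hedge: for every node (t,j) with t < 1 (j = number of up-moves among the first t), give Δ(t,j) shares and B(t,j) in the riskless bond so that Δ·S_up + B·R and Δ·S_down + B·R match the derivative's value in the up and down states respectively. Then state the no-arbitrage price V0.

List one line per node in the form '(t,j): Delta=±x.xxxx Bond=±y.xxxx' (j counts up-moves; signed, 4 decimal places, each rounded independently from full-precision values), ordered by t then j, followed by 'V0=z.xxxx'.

No-arbitrage ⇒ martingale measure with p* = (R−d)/(u−d) = 0.8333.
Terminal values V(1,·): V(1,0)=43.6600, V(1,1)=0.0000
Node (0,0) S=87.0000: V=(p*·0.0000+(1−p*)·43.6600)/1.26=5.7751; Δ=(0.0000−43.6600)/(118.3200−66.1200)=-0.8364; B=V−Δ·S=78.5418
Each (Δ,B) replicates both successor values, so the strategy is self-financing and V0 is arbitrage-free.

(0,0): Delta=-0.8364 Bond=78.5418
V0=5.7751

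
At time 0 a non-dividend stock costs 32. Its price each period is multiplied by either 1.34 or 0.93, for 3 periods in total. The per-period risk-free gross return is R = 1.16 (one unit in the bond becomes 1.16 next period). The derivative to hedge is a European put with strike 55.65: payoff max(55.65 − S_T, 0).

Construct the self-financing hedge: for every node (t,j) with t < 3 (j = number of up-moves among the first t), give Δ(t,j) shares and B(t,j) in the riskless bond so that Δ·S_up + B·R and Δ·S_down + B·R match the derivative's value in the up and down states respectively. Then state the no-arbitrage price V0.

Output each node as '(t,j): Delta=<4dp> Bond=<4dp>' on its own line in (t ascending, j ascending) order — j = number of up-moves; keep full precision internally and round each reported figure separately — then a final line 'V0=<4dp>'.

(0,0): Delta=-0.6195 Bond=25.8911
(1,0): Delta=-1.0000 Bond=41.3570
(1,1): Delta=-0.4128 Bond=21.1720
(2,0): Delta=-1.0000 Bond=47.9741
(2,1): Delta=-1.0000 Bond=47.9741
(2,2): Delta=-0.0939 Bond=6.2350
V0=6.0667

Risk-neutral probability p* = (R−d)/(u−d) = (1.16−0.93)/(1.34−0.93) = 0.5610.
Terminal values V(3,·): V(3,0)=29.9106, V(3,1)=18.5631, V(3,2)=2.2129, V(3,3)=0.0000
  t=2,j=0: stock 27.6768 → up 37.0869 (V=18.5631), down 25.7394 (V=29.9106). Price 20.2973; hedge Δ=-1.0000, bond B=47.9741.
  t=2,j=1: stock 39.8784 → up 53.4371 (V=2.2129), down 37.0869 (V=18.5631). Price 8.0957; hedge Δ=-1.0000, bond B=47.9741.
  t=2,j=2: stock 57.4592 → up 76.9953 (V=0.0000), down 53.4371 (V=2.2129). Price 0.8375; hedge Δ=-0.0939, bond B=6.2350.
  t=1,j=0: stock 29.7600 → up 39.8784 (V=8.0957), down 27.6768 (V=20.2973). Price 11.5970; hedge Δ=-1.0000, bond B=41.3570.
  t=1,j=1: stock 42.8800 → up 57.4592 (V=0.8375), down 39.8784 (V=8.0957). Price 3.4690; hedge Δ=-0.4128, bond B=21.1720.
  t=0,j=0: stock 32.0000 → up 42.8800 (V=3.4690), down 29.7600 (V=11.5970). Price 6.0667; hedge Δ=-0.6195, bond B=25.8911.
The time-0 hedge costs 6.0667, which is the no-arbitrage price.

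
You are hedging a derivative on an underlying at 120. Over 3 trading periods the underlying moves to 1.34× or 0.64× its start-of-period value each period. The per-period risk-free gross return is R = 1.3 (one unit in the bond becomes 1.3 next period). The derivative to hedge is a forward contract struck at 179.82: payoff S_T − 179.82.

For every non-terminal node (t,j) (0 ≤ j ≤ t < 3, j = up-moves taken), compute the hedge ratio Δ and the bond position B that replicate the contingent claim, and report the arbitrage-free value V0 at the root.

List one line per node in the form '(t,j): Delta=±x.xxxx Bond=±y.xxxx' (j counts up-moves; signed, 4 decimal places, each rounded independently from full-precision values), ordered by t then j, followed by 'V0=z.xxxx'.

(0,0): Delta=1.0000 Bond=-81.8480
(1,0): Delta=1.0000 Bond=-106.4024
(1,1): Delta=1.0000 Bond=-106.4024
(2,0): Delta=1.0000 Bond=-138.3231
(2,1): Delta=1.0000 Bond=-138.3231
(2,2): Delta=1.0000 Bond=-138.3231
V0=38.1520

Risk-neutral probability p* = (R−d)/(u−d) = (1.3−0.64)/(1.34−0.64) = 0.9429.
Terminal values V(3,·): V(3,0)=-148.3627, V(3,1)=-113.9563, V(3,2)=-41.9179, V(3,3)=108.9125
(2,0): S=49.1520. Δ = (V_up−V_dn)/(S_up−S_dn) = (-113.9563−-148.3627)/(65.8637−31.4573) = 1.0000. V = [p*·-113.9563 + (1−p*)·-148.3627]/1.3 = -89.1711. B = V − Δ·S = -138.3231.
(2,1): S=102.9120. Δ = (V_up−V_dn)/(S_up−S_dn) = (-41.9179−-113.9563)/(137.9021−65.8637) = 1.0000. V = [p*·-41.9179 + (1−p*)·-113.9563]/1.3 = -35.4111. B = V − Δ·S = -138.3231.
(2,2): S=215.4720. Δ = (V_up−V_dn)/(S_up−S_dn) = (108.9125−-41.9179)/(288.7325−137.9021) = 1.0000. V = [p*·108.9125 + (1−p*)·-41.9179]/1.3 = 77.1489. B = V − Δ·S = -138.3231.
(1,0): S=76.8000. Δ = (V_up−V_dn)/(S_up−S_dn) = (-35.4111−-89.1711)/(102.9120−49.1520) = 1.0000. V = [p*·-35.4111 + (1−p*)·-89.1711]/1.3 = -29.6024. B = V − Δ·S = -106.4024.
(1,1): S=160.8000. Δ = (V_up−V_dn)/(S_up−S_dn) = (77.1489−-35.4111)/(215.4720−102.9120) = 1.0000. V = [p*·77.1489 + (1−p*)·-35.4111]/1.3 = 54.3976. B = V − Δ·S = -106.4024.
(0,0): S=120.0000. Δ = (V_up−V_dn)/(S_up−S_dn) = (54.3976−-29.6024)/(160.8000−76.8000) = 1.0000. V = [p*·54.3976 + (1−p*)·-29.6024]/1.3 = 38.1520. B = V − Δ·S = -81.8480.
The time-0 hedge costs 38.1520, which is the no-arbitrage price.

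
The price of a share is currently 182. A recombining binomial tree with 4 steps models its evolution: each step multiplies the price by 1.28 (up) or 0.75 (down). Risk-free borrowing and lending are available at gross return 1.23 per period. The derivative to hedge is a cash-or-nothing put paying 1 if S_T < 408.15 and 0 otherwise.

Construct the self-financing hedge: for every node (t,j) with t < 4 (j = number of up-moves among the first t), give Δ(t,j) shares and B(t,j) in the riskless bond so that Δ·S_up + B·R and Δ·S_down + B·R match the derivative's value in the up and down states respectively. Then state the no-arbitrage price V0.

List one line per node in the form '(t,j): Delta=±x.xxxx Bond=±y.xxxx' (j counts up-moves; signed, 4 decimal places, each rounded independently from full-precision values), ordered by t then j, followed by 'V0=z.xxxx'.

Risk-neutral probability p* = (R−d)/(u−d) = (1.23−0.75)/(1.28−0.75) = 0.9057.
Payoff layer (t=4): V(4,0)=1.0000, V(4,1)=1.0000, V(4,2)=1.0000, V(4,3)=1.0000, V(4,4)=0.0000
  t=3,j=0: stock 76.7812 → up 98.2800 (V=1.0000), down 57.5859 (V=1.0000). Price 0.8130; hedge Δ=0.0000, bond B=0.8130.
  t=3,j=1: stock 131.0400 → up 167.7312 (V=1.0000), down 98.2800 (V=1.0000). Price 0.8130; hedge Δ=0.0000, bond B=0.8130.
  t=3,j=2: stock 223.6416 → up 286.2612 (V=1.0000), down 167.7312 (V=1.0000). Price 0.8130; hedge Δ=0.0000, bond B=0.8130.
  t=3,j=3: stock 381.6817 → up 488.5525 (V=0.0000), down 286.2612 (V=1.0000). Price 0.0767; hedge Δ=-0.0049, bond B=1.9635.
  t=2,j=0: stock 102.3750 → up 131.0400 (V=0.8130), down 76.7812 (V=0.8130). Price 0.6610; hedge Δ=0.0000, bond B=0.6610.
  t=2,j=1: stock 174.7200 → up 223.6416 (V=0.8130), down 131.0400 (V=0.8130). Price 0.6610; hedge Δ=0.0000, bond B=0.6610.
  t=2,j=2: stock 298.1888 → up 381.6817 (V=0.0767), down 223.6416 (V=0.8130). Price 0.1188; hedge Δ=-0.0047, bond B=1.5081.
  t=1,j=0: stock 136.5000 → up 174.7200 (V=0.6610), down 102.3750 (V=0.6610). Price 0.5374; hedge Δ=0.0000, bond B=0.5374.
  t=1,j=1: stock 232.9600 → up 298.1888 (V=0.1188), down 174.7200 (V=0.6610). Price 0.1382; hedge Δ=-0.0044, bond B=1.1611.
  t=0,j=0: stock 182.0000 → up 232.9600 (V=0.1382), down 136.5000 (V=0.5374). Price 0.1430; hedge Δ=-0.0041, bond B=0.8962.
Check: Δ(0,0)·S0 + B(0,0) = 0.1430 = V0.

(0,0): Delta=-0.0041 Bond=0.8962
(1,0): Delta=0.0000 Bond=0.5374
(1,1): Delta=-0.0044 Bond=1.1611
(2,0): Delta=0.0000 Bond=0.6610
(2,1): Delta=0.0000 Bond=0.6610
(2,2): Delta=-0.0047 Bond=1.5081
(3,0): Delta=0.0000 Bond=0.8130
(3,1): Delta=0.0000 Bond=0.8130
(3,2): Delta=0.0000 Bond=0.8130
(3,3): Delta=-0.0049 Bond=1.9635
V0=0.1430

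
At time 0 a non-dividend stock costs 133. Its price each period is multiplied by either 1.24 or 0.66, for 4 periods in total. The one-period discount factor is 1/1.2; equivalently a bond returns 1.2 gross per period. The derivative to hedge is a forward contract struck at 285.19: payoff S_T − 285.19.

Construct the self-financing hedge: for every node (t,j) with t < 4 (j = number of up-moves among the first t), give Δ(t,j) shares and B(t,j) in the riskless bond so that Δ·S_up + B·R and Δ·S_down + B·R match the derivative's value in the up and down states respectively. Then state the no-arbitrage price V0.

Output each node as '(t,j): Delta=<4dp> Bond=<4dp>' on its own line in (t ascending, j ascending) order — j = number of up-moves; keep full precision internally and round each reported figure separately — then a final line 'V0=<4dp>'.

(0,0): Delta=1.0000 Bond=-137.5338
(1,0): Delta=1.0000 Bond=-165.0405
(1,1): Delta=1.0000 Bond=-165.0405
(2,0): Delta=1.0000 Bond=-198.0486
(2,1): Delta=1.0000 Bond=-198.0486
(2,2): Delta=1.0000 Bond=-198.0486
(3,0): Delta=1.0000 Bond=-237.6583
(3,1): Delta=1.0000 Bond=-237.6583
(3,2): Delta=1.0000 Bond=-237.6583
(3,3): Delta=1.0000 Bond=-237.6583
V0=-4.5338

Risk-neutral probability p* = (R−d)/(u−d) = (1.2−0.66)/(1.24−0.66) = 0.9310.
Payoff layer (t=4): V(4,0)=-259.9536, V(4,1)=-237.7762, V(4,2)=-196.1095, V(4,3)=-117.8265, V(4,4)=29.2504
(3,0): S=38.2370. Δ = (V_up−V_dn)/(S_up−S_dn) = (-237.7762−-259.9536)/(47.4138−25.2364) = 1.0000. V = [p*·-237.7762 + (1−p*)·-259.9536]/1.2 = -199.4214. B = V − Δ·S = -237.6583.
(3,1): S=71.8392. Δ = (V_up−V_dn)/(S_up−S_dn) = (-196.1095−-237.7762)/(89.0805−47.4138) = 1.0000. V = [p*·-196.1095 + (1−p*)·-237.7762]/1.2 = -165.8192. B = V − Δ·S = -237.6583.
(3,2): S=134.9705. Δ = (V_up−V_dn)/(S_up−S_dn) = (-117.8265−-196.1095)/(167.3635−89.0805) = 1.0000. V = [p*·-117.8265 + (1−p*)·-196.1095]/1.2 = -102.6878. B = V − Δ·S = -237.6583.
(3,3): S=253.5810. Δ = (V_up−V_dn)/(S_up−S_dn) = (29.2504−-117.8265)/(314.4404−167.3635) = 1.0000. V = [p*·29.2504 + (1−p*)·-117.8265]/1.2 = 15.9227. B = V − Δ·S = -237.6583.
(2,0): S=57.9348. Δ = (V_up−V_dn)/(S_up−S_dn) = (-165.8192−-199.4214)/(71.8392−38.2370) = 1.0000. V = [p*·-165.8192 + (1−p*)·-199.4214]/1.2 = -140.1138. B = V − Δ·S = -198.0486.
(2,1): S=108.8472. Δ = (V_up−V_dn)/(S_up−S_dn) = (-102.6878−-165.8192)/(134.9705−71.8392) = 1.0000. V = [p*·-102.6878 + (1−p*)·-165.8192]/1.2 = -89.2014. B = V − Δ·S = -198.0486.
(2,2): S=204.5008. Δ = (V_up−V_dn)/(S_up−S_dn) = (15.9227−-102.6878)/(253.5810−134.9705) = 1.0000. V = [p*·15.9227 + (1−p*)·-102.6878]/1.2 = 6.4522. B = V − Δ·S = -198.0486.
(1,0): S=87.7800. Δ = (V_up−V_dn)/(S_up−S_dn) = (-89.2014−-140.1138)/(108.8472−57.9348) = 1.0000. V = [p*·-89.2014 + (1−p*)·-140.1138]/1.2 = -77.2605. B = V − Δ·S = -165.0405.
(1,1): S=164.9200. Δ = (V_up−V_dn)/(S_up−S_dn) = (6.4522−-89.2014)/(204.5008−108.8472) = 1.0000. V = [p*·6.4522 + (1−p*)·-89.2014]/1.2 = -0.1205. B = V − Δ·S = -165.0405.
(0,0): S=133.0000. Δ = (V_up−V_dn)/(S_up−S_dn) = (-0.1205−-77.2605)/(164.9200−87.7800) = 1.0000. V = [p*·-0.1205 + (1−p*)·-77.2605]/1.2 = -4.5338. B = V − Δ·S = -137.5338.
The time-0 hedge costs -4.5338, which is the no-arbitrage price.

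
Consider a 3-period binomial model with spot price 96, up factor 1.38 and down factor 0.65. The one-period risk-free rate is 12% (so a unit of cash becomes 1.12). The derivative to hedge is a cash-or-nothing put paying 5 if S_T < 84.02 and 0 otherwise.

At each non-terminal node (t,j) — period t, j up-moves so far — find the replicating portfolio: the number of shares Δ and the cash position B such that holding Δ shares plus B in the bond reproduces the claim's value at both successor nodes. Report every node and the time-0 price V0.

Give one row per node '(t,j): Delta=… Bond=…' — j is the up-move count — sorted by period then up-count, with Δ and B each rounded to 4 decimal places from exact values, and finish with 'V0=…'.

(0,0): Delta=-0.0261 Bond=3.5370
(1,0): Delta=-0.0631 Bond=6.2710
(1,1): Delta=-0.0164 Bond=2.6837
(2,0): Delta=0.0000 Bond=4.4643
(2,1): Delta=-0.0795 Bond=8.4393
(2,2): Delta=0.0000 Bond=0.0000
V0=1.0328

Under the risk-neutral measure, an up-move has probability p* = (R−d)/(u−d) = 0.6438 and values discount at R = 1.12.
Terminal values V(3,·): V(3,0)=5.0000, V(3,1)=5.0000, V(3,2)=0.0000, V(3,3)=0.0000
  t=2,j=0: stock 40.5600 → up 55.9728 (V=5.0000), down 26.3640 (V=5.0000). Price 4.4643; hedge Δ=0.0000, bond B=4.4643.
  t=2,j=1: stock 86.1120 → up 118.8346 (V=0.0000), down 55.9728 (V=5.0000). Price 1.5900; hedge Δ=-0.0795, bond B=8.4393.
  t=2,j=2: stock 182.8224 → up 252.2949 (V=0.0000), down 118.8346 (V=0.0000). Price 0.0000; hedge Δ=0.0000, bond B=0.0000.
  t=1,j=0: stock 62.4000 → up 86.1120 (V=1.5900), down 40.5600 (V=4.4643). Price 2.3337; hedge Δ=-0.0631, bond B=6.2710.
  t=1,j=1: stock 132.4800 → up 182.8224 (V=0.0000), down 86.1120 (V=1.5900). Price 0.5056; hedge Δ=-0.0164, bond B=2.6837.
  t=0,j=0: stock 96.0000 → up 132.4800 (V=0.5056), down 62.4000 (V=2.3337). Price 1.0328; hedge Δ=-0.0261, bond B=3.5370.
Each (Δ,B) replicates both successor values, so the strategy is self-financing and V0 is arbitrage-free.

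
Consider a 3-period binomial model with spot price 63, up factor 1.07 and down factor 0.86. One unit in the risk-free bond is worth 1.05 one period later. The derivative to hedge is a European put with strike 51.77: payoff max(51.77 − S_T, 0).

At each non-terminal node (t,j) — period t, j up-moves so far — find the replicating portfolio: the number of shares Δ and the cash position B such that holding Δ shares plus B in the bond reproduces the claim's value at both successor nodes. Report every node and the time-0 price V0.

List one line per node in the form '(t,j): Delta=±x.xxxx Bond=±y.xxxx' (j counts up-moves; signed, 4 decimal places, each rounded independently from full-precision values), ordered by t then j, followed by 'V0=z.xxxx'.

The replicating-portfolio and risk-neutral prices coincide; use p* = (1.05−0.86)/(1.07−0.86) = 0.9048 for the latter.
Terminal values V(3,·): V(3,0)=11.6985, V(3,1)=1.9136, V(3,2)=0.0000, V(3,3)=0.0000
  t=2,j=0: stock 46.5948 → up 49.8564 (V=1.9136), down 40.0715 (V=11.6985). Price 2.7100; hedge Δ=-1.0000, bond B=49.3048.
  t=2,j=1: stock 57.9726 → up 62.0307 (V=0.0000), down 49.8564 (V=1.9136). Price 0.1736; hedge Δ=-0.1572, bond B=9.2858.
  t=2,j=2: stock 72.1287 → up 77.1777 (V=0.0000), down 62.0307 (V=0.0000). Price 0.0000; hedge Δ=0.0000, bond B=0.0000.
  t=1,j=0: stock 54.1800 → up 57.9726 (V=0.1736), down 46.5948 (V=2.7100). Price 0.3954; hedge Δ=-0.2229, bond B=12.4734.
  t=1,j=1: stock 67.4100 → up 72.1287 (V=0.0000), down 57.9726 (V=0.1736). Price 0.0157; hedge Δ=-0.0123, bond B=0.8422.
  t=0,j=0: stock 63.0000 → up 67.4100 (V=0.0157), down 54.1800 (V=0.3954). Price 0.0494; hedge Δ=-0.0287, bond B=1.8571.
Self-financing check: at every node Δ·S+B equals the discounted successor values.

(0,0): Delta=-0.0287 Bond=1.8571
(1,0): Delta=-0.2229 Bond=12.4734
(1,1): Delta=-0.0123 Bond=0.8422
(2,0): Delta=-1.0000 Bond=49.3048
(2,1): Delta=-0.1572 Bond=9.2858
(2,2): Delta=0.0000 Bond=0.0000
V0=0.0494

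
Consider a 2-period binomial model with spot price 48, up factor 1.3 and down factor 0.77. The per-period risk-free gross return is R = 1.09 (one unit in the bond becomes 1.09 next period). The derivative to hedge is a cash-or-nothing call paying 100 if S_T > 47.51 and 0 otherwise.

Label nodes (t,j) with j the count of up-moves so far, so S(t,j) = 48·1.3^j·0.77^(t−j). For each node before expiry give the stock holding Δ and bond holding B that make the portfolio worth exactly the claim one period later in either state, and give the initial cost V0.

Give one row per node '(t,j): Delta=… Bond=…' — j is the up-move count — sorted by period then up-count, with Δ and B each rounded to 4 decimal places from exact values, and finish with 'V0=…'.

No-arbitrage ⇒ martingale measure with p* = (R−d)/(u−d) = 0.6038.
Payoff layer (t=2): V(2,0)=0.0000, V(2,1)=100.0000, V(2,2)=100.0000
(1,0): S=36.9600. Δ = (V_up−V_dn)/(S_up−S_dn) = (100.0000−0.0000)/(48.0480−28.4592) = 5.1050. V = [p*·100.0000 + (1−p*)·0.0000]/1.09 = 55.3921. B = V − Δ·S = -133.2872.
(1,1): S=62.4000. Δ = (V_up−V_dn)/(S_up−S_dn) = (100.0000−100.0000)/(81.1200−48.0480) = 0.0000. V = [p*·100.0000 + (1−p*)·100.0000]/1.09 = 91.7431. B = V − Δ·S = 91.7431.
(0,0): S=48.0000. Δ = (V_up−V_dn)/(S_up−S_dn) = (91.7431−55.3921)/(62.4000−36.9600) = 1.4289. V = [p*·91.7431 + (1−p*)·55.3921]/1.09 = 70.9540. B = V − Δ·S = 2.3671.
Check: Δ(0,0)·S0 + B(0,0) = 70.9540 = V0.

(0,0): Delta=1.4289 Bond=2.3671
(1,0): Delta=5.1050 Bond=-133.2872
(1,1): Delta=0.0000 Bond=91.7431
V0=70.9540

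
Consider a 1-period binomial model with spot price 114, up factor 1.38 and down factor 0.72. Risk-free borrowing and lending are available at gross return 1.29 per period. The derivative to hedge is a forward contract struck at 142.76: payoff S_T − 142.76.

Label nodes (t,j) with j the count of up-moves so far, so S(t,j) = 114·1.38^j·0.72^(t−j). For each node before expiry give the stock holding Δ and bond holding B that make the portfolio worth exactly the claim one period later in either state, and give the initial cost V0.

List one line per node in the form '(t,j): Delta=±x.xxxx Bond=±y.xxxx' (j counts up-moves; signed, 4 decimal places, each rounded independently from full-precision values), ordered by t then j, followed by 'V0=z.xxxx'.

(0,0): Delta=1.0000 Bond=-110.6667
V0=3.3333

No-arbitrage ⇒ martingale measure with p* = (R−d)/(u−d) = 0.8636.
Terminal payoffs: V(1,0)=-60.6800, V(1,1)=14.5600
  t=0,j=0: stock 114.0000 → up 157.3200 (V=14.5600), down 82.0800 (V=-60.6800). Price 3.3333; hedge Δ=1.0000, bond B=-110.6667.
The time-0 hedge costs 3.3333, which is the no-arbitrage price.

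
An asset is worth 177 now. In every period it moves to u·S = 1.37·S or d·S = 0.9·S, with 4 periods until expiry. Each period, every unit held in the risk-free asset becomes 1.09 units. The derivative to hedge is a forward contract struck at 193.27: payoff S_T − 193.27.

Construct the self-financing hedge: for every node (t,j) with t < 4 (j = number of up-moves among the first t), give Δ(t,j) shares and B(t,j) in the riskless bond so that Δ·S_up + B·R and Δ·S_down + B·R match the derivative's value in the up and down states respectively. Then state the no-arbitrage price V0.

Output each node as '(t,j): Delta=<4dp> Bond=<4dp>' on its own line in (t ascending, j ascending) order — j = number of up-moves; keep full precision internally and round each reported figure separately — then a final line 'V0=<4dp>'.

(0,0): Delta=1.0000 Bond=-136.9173
(1,0): Delta=1.0000 Bond=-149.2399
(1,1): Delta=1.0000 Bond=-149.2399
(2,0): Delta=1.0000 Bond=-162.6715
(2,1): Delta=1.0000 Bond=-162.6715
(2,2): Delta=1.0000 Bond=-162.6715
(3,0): Delta=1.0000 Bond=-177.3119
(3,1): Delta=1.0000 Bond=-177.3119
(3,2): Delta=1.0000 Bond=-177.3119
(3,3): Delta=1.0000 Bond=-177.3119
V0=40.0827

Risk-neutral probability p* = (R−d)/(u−d) = (1.09−0.9)/(1.37−0.9) = 0.4043.
Payoff layer (t=4): V(4,0)=-77.1403, V(4,1)=-16.4948, V(4,2)=75.8212, V(4,3)=216.3465, V(4,4)=430.2574
  t=3,j=0: stock 129.0330 → up 176.7752 (V=-16.4948), down 116.1297 (V=-77.1403). Price -48.2789; hedge Δ=1.0000, bond B=-177.3119.
  t=3,j=1: stock 196.4169 → up 269.0912 (V=75.8212), down 176.7752 (V=-16.4948). Price 19.1050; hedge Δ=1.0000, bond B=-177.3119.
  t=3,j=2: stock 298.9902 → up 409.6165 (V=216.3465), down 269.0912 (V=75.8212). Price 121.6782; hedge Δ=1.0000, bond B=-177.3119.
  t=3,j=3: stock 455.1295 → up 623.5274 (V=430.2574), down 409.6165 (V=216.3465). Price 277.8176; hedge Δ=1.0000, bond B=-177.3119.
  t=2,j=0: stock 143.3700 → up 196.4169 (V=19.1050), down 129.0330 (V=-48.2789). Price -19.3015; hedge Δ=1.0000, bond B=-162.6715.
  t=2,j=1: stock 218.2410 → up 298.9902 (V=121.6782), down 196.4169 (V=19.1050). Price 55.5695; hedge Δ=1.0000, bond B=-162.6715.
  t=2,j=2: stock 332.2113 → up 455.1295 (V=277.8176), down 298.9902 (V=121.6782). Price 169.5398; hedge Δ=1.0000, bond B=-162.6715.
  t=1,j=0: stock 159.3000 → up 218.2410 (V=55.5695), down 143.3700 (V=-19.3015). Price 10.0601; hedge Δ=1.0000, bond B=-149.2399.
  t=1,j=1: stock 242.4900 → up 332.2113 (V=169.5398), down 218.2410 (V=55.5695). Price 93.2501; hedge Δ=1.0000, bond B=-149.2399.
  t=0,j=0: stock 177.0000 → up 242.4900 (V=93.2501), down 159.3000 (V=10.0601). Price 40.0827; hedge Δ=1.0000, bond B=-136.9173.
Check: Δ(0,0)·S0 + B(0,0) = 40.0827 = V0.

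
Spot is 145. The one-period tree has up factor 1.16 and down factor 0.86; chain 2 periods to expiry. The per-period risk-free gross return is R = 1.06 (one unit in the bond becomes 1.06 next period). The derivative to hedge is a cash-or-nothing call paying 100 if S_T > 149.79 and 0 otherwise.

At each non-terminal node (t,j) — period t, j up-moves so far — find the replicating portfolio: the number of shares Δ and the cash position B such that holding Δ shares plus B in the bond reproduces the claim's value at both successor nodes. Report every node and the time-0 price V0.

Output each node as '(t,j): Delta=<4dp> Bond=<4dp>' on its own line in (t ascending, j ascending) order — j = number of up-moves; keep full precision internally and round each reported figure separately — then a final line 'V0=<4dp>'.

The replicating-portfolio and risk-neutral prices coincide; use p* = (1.06−0.86)/(1.16−0.86) = 0.6667 for the latter.
Terminal payoffs: V(2,0)=0.0000, V(2,1)=0.0000, V(2,2)=100.0000
(1,0): S=124.7000. Δ = (V_up−V_dn)/(S_up−S_dn) = (0.0000−0.0000)/(144.6520−107.2420) = 0.0000. V = [p*·0.0000 + (1−p*)·0.0000]/1.06 = 0.0000. B = V − Δ·S = 0.0000.
(1,1): S=168.2000. Δ = (V_up−V_dn)/(S_up−S_dn) = (100.0000−0.0000)/(195.1120−144.6520) = 1.9818. V = [p*·100.0000 + (1−p*)·0.0000]/1.06 = 62.8931. B = V − Δ·S = -270.4403.
(0,0): S=145.0000. Δ = (V_up−V_dn)/(S_up−S_dn) = (62.8931−0.0000)/(168.2000−124.7000) = 1.4458. V = [p*·62.8931 + (1−p*)·0.0000]/1.06 = 39.5554. B = V − Δ·S = -170.0882.
Each (Δ,B) replicates both successor values, so the strategy is self-financing and V0 is arbitrage-free.

(0,0): Delta=1.4458 Bond=-170.0882
(1,0): Delta=0.0000 Bond=0.0000
(1,1): Delta=1.9818 Bond=-270.4403
V0=39.5554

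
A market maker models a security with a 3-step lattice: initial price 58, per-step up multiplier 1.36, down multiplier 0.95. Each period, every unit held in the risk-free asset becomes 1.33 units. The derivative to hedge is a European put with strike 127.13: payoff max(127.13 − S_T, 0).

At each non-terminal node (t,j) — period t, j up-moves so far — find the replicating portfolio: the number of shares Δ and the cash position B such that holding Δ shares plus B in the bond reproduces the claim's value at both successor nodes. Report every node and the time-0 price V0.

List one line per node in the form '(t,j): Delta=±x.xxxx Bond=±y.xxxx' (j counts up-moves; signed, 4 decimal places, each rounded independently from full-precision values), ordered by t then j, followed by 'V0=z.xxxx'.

Since d<R<u, set p* = (R−d)/(u−d) = 0.9268; price each node as the discounted p*-expectation of its children.
Payoff layer (t=3): V(3,0)=77.4023, V(3,1)=55.9408, V(3,2)=25.2170, V(3,3)=0.0000
(2,0): S=52.3450. Δ = (V_up−V_dn)/(S_up−S_dn) = (55.9408−77.4023)/(71.1892−49.7277) = -1.0000. V = [p*·55.9408 + (1−p*)·77.4023]/1.33 = 43.2415. B = V − Δ·S = 95.5865.
(2,1): S=74.9360. Δ = (V_up−V_dn)/(S_up−S_dn) = (25.2170−55.9408)/(101.9130−71.1892) = -1.0000. V = [p*·25.2170 + (1−p*)·55.9408]/1.33 = 20.6505. B = V − Δ·S = 95.5865.
(2,2): S=107.2768. Δ = (V_up−V_dn)/(S_up−S_dn) = (0.0000−25.2170)/(145.8964−101.9130) = -0.5733. V = [p*·0.0000 + (1−p*)·25.2170]/1.33 = 1.3873. B = V − Δ·S = 62.8923.
(1,0): S=55.1000. Δ = (V_up−V_dn)/(S_up−S_dn) = (20.6505−43.2415)/(74.9360−52.3450) = -1.0000. V = [p*·20.6505 + (1−p*)·43.2415]/1.33 = 16.7695. B = V − Δ·S = 71.8695.
(1,1): S=78.8800. Δ = (V_up−V_dn)/(S_up−S_dn) = (1.3873−20.6505)/(107.2768−74.9360) = -0.5956. V = [p*·1.3873 + (1−p*)·20.6505]/1.33 = 2.1029. B = V − Δ·S = 49.0861.
(0,0): S=58.0000. Δ = (V_up−V_dn)/(S_up−S_dn) = (2.1029−16.7695)/(78.8800−55.1000) = -0.6168. V = [p*·2.1029 + (1−p*)·16.7695]/1.33 = 2.3880. B = V − Δ·S = 38.1603.
Root portfolio cost Δ·58+B reproduces V0=2.3880.

(0,0): Delta=-0.6168 Bond=38.1603
(1,0): Delta=-1.0000 Bond=71.8695
(1,1): Delta=-0.5956 Bond=49.0861
(2,0): Delta=-1.0000 Bond=95.5865
(2,1): Delta=-1.0000 Bond=95.5865
(2,2): Delta=-0.5733 Bond=62.8923
V0=2.3880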